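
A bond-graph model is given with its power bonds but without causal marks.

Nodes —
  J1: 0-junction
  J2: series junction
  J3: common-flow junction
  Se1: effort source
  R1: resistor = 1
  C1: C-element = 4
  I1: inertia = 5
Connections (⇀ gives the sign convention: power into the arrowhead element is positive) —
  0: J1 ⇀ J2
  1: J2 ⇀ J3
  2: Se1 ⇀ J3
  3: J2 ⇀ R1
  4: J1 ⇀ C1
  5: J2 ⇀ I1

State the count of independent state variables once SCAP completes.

#2 →J3  (source Se1 imposes e)
#1 →J2  (only one flow-in slot at J3)
#4 →J1  (prefer integral on C1)
#0 →J2  (J1 effort already set via bond 4)
#5 →I1  (I1 integral (f out))
#3 →J2  (J2: bond 5 brought flow, rest push out)

2  (C1, I1 all integral)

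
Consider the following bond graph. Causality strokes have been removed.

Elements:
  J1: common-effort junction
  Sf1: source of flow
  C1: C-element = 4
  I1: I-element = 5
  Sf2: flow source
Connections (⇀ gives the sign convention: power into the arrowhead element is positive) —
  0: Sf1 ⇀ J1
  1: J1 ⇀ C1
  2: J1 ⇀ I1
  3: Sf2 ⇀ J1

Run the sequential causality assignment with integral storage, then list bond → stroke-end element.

bond 0 stroke→Sf1  (Sf1 (Sf) sets flow on bond)
bond 3 stroke→Sf2  (source Sf2 imposes f)
bond 1 stroke→J1  (prefer integral on C1)
bond 2 stroke→I1  (0-jn J1 has e-setter on 1)

β0 →Sf1
β1 →J1
β2 →I1
β3 →Sf2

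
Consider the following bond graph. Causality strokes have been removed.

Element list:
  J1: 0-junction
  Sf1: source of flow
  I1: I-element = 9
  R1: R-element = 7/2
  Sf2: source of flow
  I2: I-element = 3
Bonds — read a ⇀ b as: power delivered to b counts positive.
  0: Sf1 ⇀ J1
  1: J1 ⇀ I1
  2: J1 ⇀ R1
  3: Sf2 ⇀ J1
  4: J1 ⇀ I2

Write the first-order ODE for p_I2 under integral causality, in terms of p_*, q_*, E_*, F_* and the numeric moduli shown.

dp_I2/dt = 7*F_Sf1/2 + 7*F_Sf2/2 - 7*p_I1/18 - 7*p_I2/6

#0 stroke→Sf1  (Sf1: flow source, stroke at near end)
#3 stroke→Sf2  (Sf2: flow source, stroke at near end)
#1 stroke→I1  (prefer integral on I1)
#4 stroke→I2  (I2: I, integral causality)
#2 stroke→J1  (only one effort-in slot at J1)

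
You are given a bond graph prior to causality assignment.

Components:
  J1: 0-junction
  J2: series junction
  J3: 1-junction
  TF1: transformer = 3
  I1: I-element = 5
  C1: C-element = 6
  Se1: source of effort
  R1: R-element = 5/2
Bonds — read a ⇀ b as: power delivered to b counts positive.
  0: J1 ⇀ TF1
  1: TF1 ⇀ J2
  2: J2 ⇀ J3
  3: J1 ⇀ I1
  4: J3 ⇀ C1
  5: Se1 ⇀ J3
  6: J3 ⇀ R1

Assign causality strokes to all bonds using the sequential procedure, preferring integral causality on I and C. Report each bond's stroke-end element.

b0 stroke at J1
b1 stroke at TF1
b2 stroke at J2
b3 stroke at I1
b4 stroke at J3
b5 stroke at J3
b6 stroke at J3

bond 5 stroke→J3  (source Se1 imposes e)
bond 3 stroke→I1  (I1 outputs flow p/I1)
bond 0 stroke→J1  (only one effort-in slot at J1)
bond 1 stroke→TF1  (TF1 one-in-one-out from 0)
bond 2 stroke→J2  (1-jn J2 has f-setter on 1)
bond 4 stroke→J3  (common-f at J3 fixed by 2)
bond 6 stroke→J3  (J3: bond 2 brought flow, rest push out)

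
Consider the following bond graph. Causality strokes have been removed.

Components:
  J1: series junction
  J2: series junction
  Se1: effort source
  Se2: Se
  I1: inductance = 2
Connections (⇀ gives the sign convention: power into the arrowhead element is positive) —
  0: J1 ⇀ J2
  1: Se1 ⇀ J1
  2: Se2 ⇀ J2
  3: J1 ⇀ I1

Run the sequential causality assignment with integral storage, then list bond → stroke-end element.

#1 |J1  (Se1: effort source, stroke at far end)
#2 |J2  (Se2: effort source, stroke at far end)
#0 |J1  (only one flow-in slot at J2)
#3 |I1  (only one flow-in slot at J1)

bond 0 stroke→J1
bond 1 stroke→J1
bond 2 stroke→J2
bond 3 stroke→I1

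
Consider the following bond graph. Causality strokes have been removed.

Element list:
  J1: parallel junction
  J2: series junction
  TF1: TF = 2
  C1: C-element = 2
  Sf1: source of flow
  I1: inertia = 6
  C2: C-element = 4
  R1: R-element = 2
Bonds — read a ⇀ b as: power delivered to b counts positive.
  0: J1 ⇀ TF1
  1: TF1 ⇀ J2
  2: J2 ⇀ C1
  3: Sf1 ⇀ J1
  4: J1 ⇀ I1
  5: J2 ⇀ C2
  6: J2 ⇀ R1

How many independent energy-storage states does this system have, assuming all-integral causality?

3  (C1, C2, I1 all integral)

bond 3 |Sf1  (source Sf1 imposes f)
bond 2 |J2  (C1 outputs effort q/C1)
bond 4 |I1  (I1: I, integral causality)
bond 0 |J1  (only one effort-in slot at J1)
bond 1 |TF1  (TF TF1: opposite of bond 0)
bond 5 |J2  (1-jn J2 has f-setter on 1)
bond 6 |J2  (common-f at J2 fixed by 1)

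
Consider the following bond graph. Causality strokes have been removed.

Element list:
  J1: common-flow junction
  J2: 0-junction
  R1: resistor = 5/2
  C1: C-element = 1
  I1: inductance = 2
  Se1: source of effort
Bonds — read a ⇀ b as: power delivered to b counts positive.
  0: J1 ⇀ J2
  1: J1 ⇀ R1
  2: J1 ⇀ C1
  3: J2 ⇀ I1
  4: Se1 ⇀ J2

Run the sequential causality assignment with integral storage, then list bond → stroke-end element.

#4 |J2  (Se1 (Se) sets effort on bond)
#0 |J1  (J2: bond 4 brought effort, rest push out)
#3 |I1  (J2: bond 4 brought effort, rest push out)
#2 |J1  (C1 integral (e out))
#1 |R1  (closing 1-jn rule on J1)

b0 |J1
b1 |R1
b2 |J1
b3 |I1
b4 |J2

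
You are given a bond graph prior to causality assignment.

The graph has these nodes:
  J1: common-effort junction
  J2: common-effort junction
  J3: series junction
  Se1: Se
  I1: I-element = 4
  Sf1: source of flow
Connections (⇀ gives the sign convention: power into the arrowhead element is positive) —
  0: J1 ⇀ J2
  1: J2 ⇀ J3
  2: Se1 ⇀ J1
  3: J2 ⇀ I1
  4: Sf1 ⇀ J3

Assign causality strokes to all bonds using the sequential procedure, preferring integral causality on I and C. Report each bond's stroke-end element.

#2 |J1  (Se1: effort source, stroke at far end)
#4 |Sf1  (source Sf1 imposes f)
#0 |J2  (0-jn J1 has e-setter on 2)
#1 |J3  (J2 effort already set via bond 0)
#3 |I1  (J2: bond 0 brought effort, rest push out)

#0 →J2
#1 →J3
#2 →J1
#3 →I1
#4 →Sf1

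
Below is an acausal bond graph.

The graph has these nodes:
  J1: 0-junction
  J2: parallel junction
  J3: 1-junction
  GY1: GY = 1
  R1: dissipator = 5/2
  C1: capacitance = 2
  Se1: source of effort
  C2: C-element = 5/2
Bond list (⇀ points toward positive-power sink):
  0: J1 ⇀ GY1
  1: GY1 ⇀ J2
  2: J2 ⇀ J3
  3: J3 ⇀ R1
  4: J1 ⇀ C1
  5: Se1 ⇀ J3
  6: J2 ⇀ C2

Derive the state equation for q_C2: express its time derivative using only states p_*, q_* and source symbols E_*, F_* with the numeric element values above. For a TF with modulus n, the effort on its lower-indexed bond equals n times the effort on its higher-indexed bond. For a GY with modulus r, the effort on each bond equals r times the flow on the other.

b5 →J3  (source Se1 imposes e)
b4 →J1  (C1 integral (e out))
b0 →GY1  (0-jn J1 has e-setter on 4)
b1 →GY1  (GY1: gyrator matches bond 0)
b6 →J2  (C2: C, integral causality)
b2 →J3  (J2 effort already set via bond 6)
b3 →R1  (only one flow-in slot at J3)

dq_C2/dt = -2*E_Se1/5 + q_C1/2 - 4*q_C2/25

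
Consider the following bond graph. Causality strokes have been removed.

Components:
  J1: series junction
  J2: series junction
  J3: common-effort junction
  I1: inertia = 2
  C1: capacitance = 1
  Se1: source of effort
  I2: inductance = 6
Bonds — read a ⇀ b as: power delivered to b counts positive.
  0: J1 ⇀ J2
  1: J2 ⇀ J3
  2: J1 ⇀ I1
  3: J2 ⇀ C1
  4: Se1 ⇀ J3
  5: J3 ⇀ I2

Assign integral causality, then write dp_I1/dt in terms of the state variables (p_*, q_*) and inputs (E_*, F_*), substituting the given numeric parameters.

b4 |J3  (source Se1 imposes e)
b1 |J2  (common-e at J3 fixed by 4)
b5 |I2  (common-e at J3 fixed by 4)
b2 |I1  (I1 integral (f out))
b0 |J1  (1-jn J1 has f-setter on 2)
b3 |J2  (1-jn J2 has f-setter on 0)

dp_I1/dt = -E_Se1 - q_C1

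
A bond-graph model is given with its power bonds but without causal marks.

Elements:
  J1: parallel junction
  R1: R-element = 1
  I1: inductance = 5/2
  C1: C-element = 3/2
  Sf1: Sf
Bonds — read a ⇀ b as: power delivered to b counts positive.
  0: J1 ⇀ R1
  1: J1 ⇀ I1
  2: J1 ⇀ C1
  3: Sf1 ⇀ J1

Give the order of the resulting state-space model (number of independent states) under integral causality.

β3 |Sf1  (Sf1 fixes flow; stroke at Sf1)
β1 |I1  (prefer integral on I1)
β2 |J1  (C1: C, integral causality)
β0 |R1  (J1 effort already set via bond 2)

2  (C1, I1 all integral)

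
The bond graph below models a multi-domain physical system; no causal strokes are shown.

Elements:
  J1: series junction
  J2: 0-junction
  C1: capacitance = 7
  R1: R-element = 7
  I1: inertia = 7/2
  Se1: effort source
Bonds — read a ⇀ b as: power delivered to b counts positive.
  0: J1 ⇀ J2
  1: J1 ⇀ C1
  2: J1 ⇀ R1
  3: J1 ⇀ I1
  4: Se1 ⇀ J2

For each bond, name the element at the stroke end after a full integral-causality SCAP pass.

#0 stroke at J1
#1 stroke at J1
#2 stroke at J1
#3 stroke at I1
#4 stroke at J2

β4 |J2  (Se1 fixes effort; stroke away)
β0 |J1  (common-e at J2 fixed by 4)
β1 |J1  (prefer integral on C1)
β3 |I1  (I1 integral (f out))
β2 |J1  (J1 flow already set via bond 3)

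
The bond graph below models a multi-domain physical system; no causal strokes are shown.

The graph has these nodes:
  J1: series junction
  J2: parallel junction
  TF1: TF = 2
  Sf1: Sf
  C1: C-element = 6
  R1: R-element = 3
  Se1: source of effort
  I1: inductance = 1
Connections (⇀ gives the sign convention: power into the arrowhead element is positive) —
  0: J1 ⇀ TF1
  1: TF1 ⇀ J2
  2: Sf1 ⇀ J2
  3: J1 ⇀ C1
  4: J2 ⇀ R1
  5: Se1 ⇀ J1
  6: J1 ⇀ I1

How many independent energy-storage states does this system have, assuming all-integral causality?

2  (C1, I1 all integral)

β2 →Sf1  (Sf1 fixes flow; stroke at Sf1)
β5 →J1  (source Se1 imposes e)
β3 →J1  (C1: C, integral causality)
β6 →I1  (prefer integral on I1)
β0 →J1  (J1: bond 6 brought flow, rest push out)
β1 →TF1  (TF TF1: opposite of bond 0)
β4 →J2  (only one effort-in slot at J2)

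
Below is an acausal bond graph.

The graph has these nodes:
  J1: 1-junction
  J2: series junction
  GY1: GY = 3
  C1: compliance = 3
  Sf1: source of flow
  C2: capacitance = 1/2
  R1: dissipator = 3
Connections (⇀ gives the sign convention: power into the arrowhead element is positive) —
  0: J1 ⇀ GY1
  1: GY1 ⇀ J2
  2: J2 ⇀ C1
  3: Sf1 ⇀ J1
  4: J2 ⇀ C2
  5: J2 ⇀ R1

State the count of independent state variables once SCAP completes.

bond 3 stroke at Sf1  (source Sf1 imposes f)
bond 0 stroke at J1  (J1 flow already set via bond 3)
bond 1 stroke at J2  (GY1 both-in/both-out from 0)
bond 2 stroke at J2  (prefer integral on C1)
bond 4 stroke at J2  (prefer integral on C2)
bond 5 stroke at R1  (J2: last free bond brings flow in)

2  (C1, C2 all integral)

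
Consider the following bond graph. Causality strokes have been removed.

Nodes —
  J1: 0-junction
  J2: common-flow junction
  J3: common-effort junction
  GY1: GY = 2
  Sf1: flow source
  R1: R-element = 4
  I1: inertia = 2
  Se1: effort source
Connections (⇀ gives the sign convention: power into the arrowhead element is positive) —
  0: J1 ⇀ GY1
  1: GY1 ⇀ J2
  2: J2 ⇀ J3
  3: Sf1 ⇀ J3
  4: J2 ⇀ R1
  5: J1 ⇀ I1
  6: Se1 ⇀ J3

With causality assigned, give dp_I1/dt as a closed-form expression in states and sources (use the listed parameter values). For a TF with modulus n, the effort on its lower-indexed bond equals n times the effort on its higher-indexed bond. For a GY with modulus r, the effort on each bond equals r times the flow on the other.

dp_I1/dt = -E_Se1/2 - p_I1/2

#3 stroke→Sf1  (Sf1: flow source, stroke at near end)
#6 stroke→J3  (source Se1 imposes e)
#2 stroke→J2  (common-e at J3 fixed by 6)
#5 stroke→I1  (I1: I, integral causality)
#0 stroke→J1  (closing 0-jn rule on J1)
#1 stroke→J2  (GY GY1: same side as bond 0)
#4 stroke→R1  (J2: last free bond brings flow in)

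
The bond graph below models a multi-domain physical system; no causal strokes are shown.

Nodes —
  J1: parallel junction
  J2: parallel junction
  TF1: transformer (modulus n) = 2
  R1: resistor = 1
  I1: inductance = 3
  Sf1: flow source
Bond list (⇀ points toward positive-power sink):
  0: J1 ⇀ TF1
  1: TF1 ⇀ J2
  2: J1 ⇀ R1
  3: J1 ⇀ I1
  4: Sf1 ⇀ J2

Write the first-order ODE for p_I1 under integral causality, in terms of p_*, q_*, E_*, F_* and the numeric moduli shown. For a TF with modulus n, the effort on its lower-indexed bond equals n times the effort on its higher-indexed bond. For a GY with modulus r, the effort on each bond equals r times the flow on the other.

dp_I1/dt = F_Sf1/2 - p_I1/3

bond 4 |Sf1  (source Sf1 imposes f)
bond 1 |J2  (J2 needs exactly one e-in)
bond 0 |TF1  (through TF1, causality passes straight; one stroke at TF1)
bond 3 |I1  (I1 integral (f out))
bond 2 |J1  (only one effort-in slot at J1)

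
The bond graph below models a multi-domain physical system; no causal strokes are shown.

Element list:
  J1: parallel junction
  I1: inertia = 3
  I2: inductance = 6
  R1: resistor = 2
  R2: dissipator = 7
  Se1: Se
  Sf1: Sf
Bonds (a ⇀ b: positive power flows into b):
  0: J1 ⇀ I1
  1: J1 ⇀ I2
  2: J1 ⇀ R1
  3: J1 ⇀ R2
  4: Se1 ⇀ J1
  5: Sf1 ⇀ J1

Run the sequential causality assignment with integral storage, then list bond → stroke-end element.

b0 stroke at I1
b1 stroke at I2
b2 stroke at R1
b3 stroke at R2
b4 stroke at J1
b5 stroke at Sf1

β4 stroke→J1  (Se1 (Se) sets effort on bond)
β5 stroke→Sf1  (Sf1: flow source, stroke at near end)
β0 stroke→I1  (J1 effort already set via bond 4)
β1 stroke→I2  (common-e at J1 fixed by 4)
β2 stroke→R1  (0-jn J1 has e-setter on 4)
β3 stroke→R2  (0-jn J1 has e-setter on 4)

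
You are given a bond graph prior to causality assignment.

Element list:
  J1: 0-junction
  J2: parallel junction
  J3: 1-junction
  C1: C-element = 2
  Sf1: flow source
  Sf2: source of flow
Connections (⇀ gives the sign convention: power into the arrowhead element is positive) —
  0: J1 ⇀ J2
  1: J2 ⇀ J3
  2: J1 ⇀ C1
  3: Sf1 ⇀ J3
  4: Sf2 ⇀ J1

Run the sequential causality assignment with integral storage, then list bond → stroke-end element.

β0 →J2
β1 →J3
β2 →J1
β3 →Sf1
β4 →Sf2

#3 |Sf1  (Sf1 (Sf) sets flow on bond)
#4 |Sf2  (source Sf2 imposes f)
#1 |J3  (1-jn J3 has f-setter on 3)
#0 |J2  (J2: last free bond brings effort in)
#2 |J1  (closing 0-jn rule on J1)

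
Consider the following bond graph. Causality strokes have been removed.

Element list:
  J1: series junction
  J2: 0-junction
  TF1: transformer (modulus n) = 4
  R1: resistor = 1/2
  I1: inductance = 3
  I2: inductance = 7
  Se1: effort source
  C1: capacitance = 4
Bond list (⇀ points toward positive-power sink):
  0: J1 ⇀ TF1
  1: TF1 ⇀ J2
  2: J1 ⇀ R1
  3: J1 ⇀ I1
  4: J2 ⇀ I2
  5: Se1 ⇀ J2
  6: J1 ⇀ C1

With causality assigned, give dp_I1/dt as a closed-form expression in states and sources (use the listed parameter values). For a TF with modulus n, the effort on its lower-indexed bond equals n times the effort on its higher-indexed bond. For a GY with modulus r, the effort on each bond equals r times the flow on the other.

dp_I1/dt = -4*E_Se1 - p_I1/6 - q_C1/4

b5 stroke at J2  (Se1: effort source, stroke at far end)
b1 stroke at TF1  (common-e at J2 fixed by 5)
b4 stroke at I2  (J2 effort already set via bond 5)
b0 stroke at J1  (TF1: transformer flips bond 1)
b3 stroke at I1  (I1: I, integral causality)
b2 stroke at J1  (common-f at J1 fixed by 3)
b6 stroke at J1  (J1 flow already set via bond 3)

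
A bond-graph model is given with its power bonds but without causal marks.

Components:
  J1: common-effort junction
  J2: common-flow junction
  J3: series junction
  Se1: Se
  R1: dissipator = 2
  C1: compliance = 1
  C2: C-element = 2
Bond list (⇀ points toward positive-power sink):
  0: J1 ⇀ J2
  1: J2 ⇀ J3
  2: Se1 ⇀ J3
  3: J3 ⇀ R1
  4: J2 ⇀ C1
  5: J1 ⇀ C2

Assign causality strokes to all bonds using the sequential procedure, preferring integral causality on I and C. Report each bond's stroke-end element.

#0 stroke at J2
#1 stroke at J3
#2 stroke at J3
#3 stroke at R1
#4 stroke at J2
#5 stroke at J1

β2 stroke→J3  (Se1 (Se) sets effort on bond)
β4 stroke→J2  (C1 integral (e out))
β5 stroke→J1  (C2 outputs effort q/C2)
β0 stroke→J2  (0-jn J1 has e-setter on 5)
β1 stroke→J3  (only one flow-in slot at J2)
β3 stroke→R1  (closing 1-jn rule on J3)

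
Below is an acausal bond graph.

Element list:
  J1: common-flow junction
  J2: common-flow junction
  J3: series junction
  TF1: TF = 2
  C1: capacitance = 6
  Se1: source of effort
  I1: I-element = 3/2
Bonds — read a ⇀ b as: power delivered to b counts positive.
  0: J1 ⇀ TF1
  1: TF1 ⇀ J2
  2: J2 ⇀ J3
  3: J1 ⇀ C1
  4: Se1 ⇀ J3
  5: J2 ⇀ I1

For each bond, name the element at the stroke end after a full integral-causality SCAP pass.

b4 →J3  (Se1: effort source, stroke at far end)
b2 →J2  (closing 1-jn rule on J3)
b3 →J1  (prefer integral on C1)
b0 →TF1  (J1 needs exactly one f-in)
b1 →J2  (TF TF1: opposite of bond 0)
b5 →I1  (J2: last free bond brings flow in)

bond 0 →TF1
bond 1 →J2
bond 2 →J2
bond 3 →J1
bond 4 →J3
bond 5 →I1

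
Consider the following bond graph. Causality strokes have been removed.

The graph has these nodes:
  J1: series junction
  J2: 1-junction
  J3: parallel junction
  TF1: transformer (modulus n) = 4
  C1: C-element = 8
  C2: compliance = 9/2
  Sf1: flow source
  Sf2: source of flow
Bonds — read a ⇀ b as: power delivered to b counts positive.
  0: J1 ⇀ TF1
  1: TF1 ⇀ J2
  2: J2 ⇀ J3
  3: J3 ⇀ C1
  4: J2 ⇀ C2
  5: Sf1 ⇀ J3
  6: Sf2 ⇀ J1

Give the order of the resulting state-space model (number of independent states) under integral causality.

b5 stroke at Sf1  (source Sf1 imposes f)
b6 stroke at Sf2  (source Sf2 imposes f)
b0 stroke at J1  (1-jn J1 has f-setter on 6)
b1 stroke at TF1  (TF TF1: opposite of bond 0)
b2 stroke at J2  (common-f at J2 fixed by 1)
b4 stroke at J2  (common-f at J2 fixed by 1)
b3 stroke at J3  (closing 0-jn rule on J3)

2  (C1, C2 all integral)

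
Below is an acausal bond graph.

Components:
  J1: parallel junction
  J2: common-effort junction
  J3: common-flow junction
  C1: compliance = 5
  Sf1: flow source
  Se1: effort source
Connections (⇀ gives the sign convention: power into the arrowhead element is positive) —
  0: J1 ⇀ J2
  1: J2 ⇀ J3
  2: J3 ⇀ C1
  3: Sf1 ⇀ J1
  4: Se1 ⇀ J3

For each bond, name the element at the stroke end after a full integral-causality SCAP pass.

b3 stroke→Sf1  (Sf1 fixes flow; stroke at Sf1)
b4 stroke→J3  (Se1 fixes effort; stroke away)
b0 stroke→J1  (only one effort-in slot at J1)
b1 stroke→J2  (closing 0-jn rule on J2)
b2 stroke→J3  (1-jn J3 has f-setter on 1)

bond 0 →J1
bond 1 →J2
bond 2 →J3
bond 3 →Sf1
bond 4 →J3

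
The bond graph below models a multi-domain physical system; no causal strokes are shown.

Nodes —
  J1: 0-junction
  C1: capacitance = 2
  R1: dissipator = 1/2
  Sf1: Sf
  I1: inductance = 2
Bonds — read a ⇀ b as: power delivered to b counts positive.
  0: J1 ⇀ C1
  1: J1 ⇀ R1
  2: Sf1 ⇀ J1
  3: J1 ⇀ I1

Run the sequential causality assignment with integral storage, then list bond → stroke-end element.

#2 |Sf1  (Sf1: flow source, stroke at near end)
#0 |J1  (C1 outputs effort q/C1)
#1 |R1  (J1: bond 0 brought effort, rest push out)
#3 |I1  (J1 effort already set via bond 0)

β0 stroke→J1
β1 stroke→R1
β2 stroke→Sf1
β3 stroke→I1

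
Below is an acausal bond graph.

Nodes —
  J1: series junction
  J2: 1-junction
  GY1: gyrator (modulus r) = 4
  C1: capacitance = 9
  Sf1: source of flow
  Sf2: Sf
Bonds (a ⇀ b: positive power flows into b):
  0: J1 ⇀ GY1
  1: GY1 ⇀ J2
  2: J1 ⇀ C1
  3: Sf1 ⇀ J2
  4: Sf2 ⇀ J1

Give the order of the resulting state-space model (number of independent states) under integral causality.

1  (C1 all integral)

β3 →Sf1  (Sf1 (Sf) sets flow on bond)
β4 →Sf2  (Sf2 (Sf) sets flow on bond)
β0 →J1  (1-jn J1 has f-setter on 4)
β2 →J1  (J1: bond 4 brought flow, rest push out)
β1 →J2  (common-f at J2 fixed by 3)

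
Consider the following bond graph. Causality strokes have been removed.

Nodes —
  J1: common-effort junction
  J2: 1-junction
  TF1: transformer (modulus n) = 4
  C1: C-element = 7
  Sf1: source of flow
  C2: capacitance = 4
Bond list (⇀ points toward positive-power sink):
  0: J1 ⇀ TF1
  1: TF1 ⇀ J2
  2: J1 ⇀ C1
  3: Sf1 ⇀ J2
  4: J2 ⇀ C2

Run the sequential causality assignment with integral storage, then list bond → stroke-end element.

b0 |TF1
b1 |J2
b2 |J1
b3 |Sf1
b4 |J2

b3 →Sf1  (Sf1 fixes flow; stroke at Sf1)
b1 →J2  (J2 flow already set via bond 3)
b4 →J2  (J2 flow already set via bond 3)
b0 →TF1  (TF1 one-in-one-out from 1)
b2 →J1  (J1: last free bond brings effort in)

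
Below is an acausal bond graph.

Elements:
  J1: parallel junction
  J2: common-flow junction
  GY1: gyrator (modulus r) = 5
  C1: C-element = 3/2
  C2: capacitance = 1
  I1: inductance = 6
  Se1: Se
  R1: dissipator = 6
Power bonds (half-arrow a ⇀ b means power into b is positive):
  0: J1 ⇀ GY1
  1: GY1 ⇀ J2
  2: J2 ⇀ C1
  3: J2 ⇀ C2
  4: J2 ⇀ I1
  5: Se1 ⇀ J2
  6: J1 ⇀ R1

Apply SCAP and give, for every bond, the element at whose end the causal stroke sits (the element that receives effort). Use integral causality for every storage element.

b5 stroke→J2  (Se1: effort source, stroke at far end)
b2 stroke→J2  (C1: C, integral causality)
b3 stroke→J2  (C2: C, integral causality)
b4 stroke→I1  (prefer integral on I1)
b1 stroke→J2  (common-f at J2 fixed by 4)
b0 stroke→J1  (GY1 both-in/both-out from 1)
b6 stroke→R1  (J1 effort already set via bond 0)

#0 stroke at J1
#1 stroke at J2
#2 stroke at J2
#3 stroke at J2
#4 stroke at I1
#5 stroke at J2
#6 stroke at R1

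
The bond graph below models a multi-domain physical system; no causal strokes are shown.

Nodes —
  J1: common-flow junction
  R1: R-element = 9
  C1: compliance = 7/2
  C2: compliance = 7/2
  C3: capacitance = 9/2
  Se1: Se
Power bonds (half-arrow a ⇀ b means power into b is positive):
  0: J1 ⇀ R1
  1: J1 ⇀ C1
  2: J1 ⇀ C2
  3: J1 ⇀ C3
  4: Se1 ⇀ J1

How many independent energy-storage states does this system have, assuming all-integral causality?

3  (C1, C2, C3 all integral)

β4 |J1  (Se1: effort source, stroke at far end)
β1 |J1  (C1 outputs effort q/C1)
β2 |J1  (prefer integral on C2)
β3 |J1  (C3 outputs effort q/C3)
β0 |R1  (J1 needs exactly one f-in)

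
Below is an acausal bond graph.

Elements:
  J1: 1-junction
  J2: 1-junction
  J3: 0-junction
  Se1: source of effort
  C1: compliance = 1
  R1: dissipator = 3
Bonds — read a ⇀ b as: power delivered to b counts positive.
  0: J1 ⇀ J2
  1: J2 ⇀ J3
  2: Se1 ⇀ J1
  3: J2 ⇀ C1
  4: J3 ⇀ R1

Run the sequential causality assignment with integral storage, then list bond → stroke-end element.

b2 stroke→J1  (Se1 fixes effort; stroke away)
b0 stroke→J2  (J1: last free bond brings flow in)
b3 stroke→J2  (C1 integral (e out))
b1 stroke→J3  (closing 1-jn rule on J2)
b4 stroke→R1  (J3: bond 1 brought effort, rest push out)

bond 0 →J2
bond 1 →J3
bond 2 →J1
bond 3 →J2
bond 4 →R1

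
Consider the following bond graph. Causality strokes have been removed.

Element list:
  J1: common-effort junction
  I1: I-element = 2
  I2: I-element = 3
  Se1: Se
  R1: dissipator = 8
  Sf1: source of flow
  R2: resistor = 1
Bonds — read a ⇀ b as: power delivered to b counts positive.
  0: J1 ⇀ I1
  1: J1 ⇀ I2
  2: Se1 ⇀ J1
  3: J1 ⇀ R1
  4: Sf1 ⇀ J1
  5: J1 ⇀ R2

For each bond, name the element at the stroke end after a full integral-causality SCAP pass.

β0 |I1
β1 |I2
β2 |J1
β3 |R1
β4 |Sf1
β5 |R2

b2 |J1  (Se1 fixes effort; stroke away)
b4 |Sf1  (source Sf1 imposes f)
b0 |I1  (J1: bond 2 brought effort, rest push out)
b1 |I2  (J1 effort already set via bond 2)
b3 |R1  (J1: bond 2 brought effort, rest push out)
b5 |R2  (J1: bond 2 brought effort, rest push out)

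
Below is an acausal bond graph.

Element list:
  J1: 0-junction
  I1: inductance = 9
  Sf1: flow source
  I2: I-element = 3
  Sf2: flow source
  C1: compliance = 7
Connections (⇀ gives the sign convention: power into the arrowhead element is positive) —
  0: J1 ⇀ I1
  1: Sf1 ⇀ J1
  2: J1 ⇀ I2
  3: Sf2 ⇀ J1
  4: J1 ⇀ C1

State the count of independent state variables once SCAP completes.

3  (C1, I1, I2 all integral)

b1 →Sf1  (Sf1: flow source, stroke at near end)
b3 →Sf2  (Sf2 fixes flow; stroke at Sf2)
b0 →I1  (I1: I, integral causality)
b2 →I2  (I2: I, integral causality)
b4 →J1  (J1: last free bond brings effort in)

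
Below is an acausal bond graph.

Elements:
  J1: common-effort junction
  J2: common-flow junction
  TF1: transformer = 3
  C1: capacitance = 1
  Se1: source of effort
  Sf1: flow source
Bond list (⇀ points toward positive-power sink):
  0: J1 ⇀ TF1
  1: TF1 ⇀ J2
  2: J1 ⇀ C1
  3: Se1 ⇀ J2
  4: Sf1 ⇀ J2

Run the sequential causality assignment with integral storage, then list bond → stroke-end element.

bond 3 stroke at J2  (source Se1 imposes e)
bond 4 stroke at Sf1  (Sf1 fixes flow; stroke at Sf1)
bond 1 stroke at J2  (1-jn J2 has f-setter on 4)
bond 0 stroke at TF1  (TF TF1: opposite of bond 1)
bond 2 stroke at J1  (closing 0-jn rule on J1)

bond 0 stroke→TF1
bond 1 stroke→J2
bond 2 stroke→J1
bond 3 stroke→J2
bond 4 stroke→Sf1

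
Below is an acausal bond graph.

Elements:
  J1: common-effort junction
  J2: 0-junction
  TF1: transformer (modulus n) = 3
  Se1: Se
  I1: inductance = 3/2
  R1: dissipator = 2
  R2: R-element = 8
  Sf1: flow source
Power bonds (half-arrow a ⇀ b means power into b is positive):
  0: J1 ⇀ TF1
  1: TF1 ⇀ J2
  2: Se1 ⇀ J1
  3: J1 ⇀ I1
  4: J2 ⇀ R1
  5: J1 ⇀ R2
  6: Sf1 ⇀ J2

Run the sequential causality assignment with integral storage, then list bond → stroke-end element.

b2 →J1  (Se1 fixes effort; stroke away)
b6 →Sf1  (source Sf1 imposes f)
b0 →TF1  (0-jn J1 has e-setter on 2)
b3 →I1  (0-jn J1 has e-setter on 2)
b5 →R2  (J1 effort already set via bond 2)
b1 →J2  (TF1 one-in-one-out from 0)
b4 →R1  (J2: bond 1 brought effort, rest push out)

bond 0 stroke at TF1
bond 1 stroke at J2
bond 2 stroke at J1
bond 3 stroke at I1
bond 4 stroke at R1
bond 5 stroke at R2
bond 6 stroke at Sf1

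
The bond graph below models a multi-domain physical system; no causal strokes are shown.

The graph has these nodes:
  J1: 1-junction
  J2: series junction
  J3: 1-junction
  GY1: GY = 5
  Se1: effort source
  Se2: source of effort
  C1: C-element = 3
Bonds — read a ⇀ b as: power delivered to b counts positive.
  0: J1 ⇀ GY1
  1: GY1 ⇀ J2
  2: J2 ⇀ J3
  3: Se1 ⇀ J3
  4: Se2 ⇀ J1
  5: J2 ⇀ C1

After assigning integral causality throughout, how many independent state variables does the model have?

1  (C1 all integral)

b3 stroke at J3  (Se1 (Se) sets effort on bond)
b4 stroke at J1  (Se2 fixes effort; stroke away)
b0 stroke at GY1  (J1 needs exactly one f-in)
b2 stroke at J2  (J3 needs exactly one f-in)
b1 stroke at GY1  (GY GY1: same side as bond 0)
b5 stroke at J2  (1-jn J2 has f-setter on 1)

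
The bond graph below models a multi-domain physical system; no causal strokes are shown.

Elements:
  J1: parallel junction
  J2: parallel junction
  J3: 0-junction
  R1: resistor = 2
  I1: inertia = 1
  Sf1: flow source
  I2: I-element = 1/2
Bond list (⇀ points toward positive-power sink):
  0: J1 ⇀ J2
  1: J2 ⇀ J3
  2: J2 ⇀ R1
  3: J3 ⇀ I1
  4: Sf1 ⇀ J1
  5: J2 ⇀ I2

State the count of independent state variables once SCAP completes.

β4 |Sf1  (Sf1 fixes flow; stroke at Sf1)
β0 |J1  (J1: last free bond brings effort in)
β3 |I1  (I1: I, integral causality)
β1 |J3  (J3: last free bond brings effort in)
β5 |I2  (I2 outputs flow p/I2)
β2 |J2  (only one effort-in slot at J2)

2  (I1, I2 all integral)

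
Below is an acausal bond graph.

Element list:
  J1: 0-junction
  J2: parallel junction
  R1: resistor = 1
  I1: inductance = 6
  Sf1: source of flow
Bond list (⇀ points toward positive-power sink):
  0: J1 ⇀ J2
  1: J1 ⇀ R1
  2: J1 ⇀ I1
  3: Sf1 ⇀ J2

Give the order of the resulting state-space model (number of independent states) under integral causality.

1  (I1 all integral)

β3 |Sf1  (Sf1 (Sf) sets flow on bond)
β0 |J2  (J2: last free bond brings effort in)
β2 |I1  (I1 outputs flow p/I1)
β1 |J1  (closing 0-jn rule on J1)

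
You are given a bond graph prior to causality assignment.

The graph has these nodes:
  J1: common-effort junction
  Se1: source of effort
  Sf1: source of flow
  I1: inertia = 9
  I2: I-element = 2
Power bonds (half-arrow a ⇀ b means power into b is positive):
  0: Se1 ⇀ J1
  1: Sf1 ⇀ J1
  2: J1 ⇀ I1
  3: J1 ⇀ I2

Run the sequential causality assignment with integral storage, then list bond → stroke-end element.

β0 |J1
β1 |Sf1
β2 |I1
β3 |I2

bond 0 →J1  (source Se1 imposes e)
bond 1 →Sf1  (Sf1: flow source, stroke at near end)
bond 2 →I1  (J1 effort already set via bond 0)
bond 3 →I2  (J1: bond 0 brought effort, rest push out)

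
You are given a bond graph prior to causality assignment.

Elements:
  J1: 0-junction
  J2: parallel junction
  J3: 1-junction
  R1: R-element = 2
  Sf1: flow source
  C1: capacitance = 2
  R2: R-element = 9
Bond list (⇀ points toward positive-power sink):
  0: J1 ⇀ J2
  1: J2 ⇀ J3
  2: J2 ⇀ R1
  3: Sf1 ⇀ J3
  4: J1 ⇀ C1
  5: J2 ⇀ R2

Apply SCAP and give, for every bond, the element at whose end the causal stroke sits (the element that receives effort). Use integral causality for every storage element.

#0 →J2
#1 →J3
#2 →R1
#3 →Sf1
#4 →J1
#5 →R2

b3 stroke at Sf1  (source Sf1 imposes f)
b1 stroke at J3  (common-f at J3 fixed by 3)
b4 stroke at J1  (C1 integral (e out))
b0 stroke at J2  (common-e at J1 fixed by 4)
b2 stroke at R1  (J2 effort already set via bond 0)
b5 stroke at R2  (J2 effort already set via bond 0)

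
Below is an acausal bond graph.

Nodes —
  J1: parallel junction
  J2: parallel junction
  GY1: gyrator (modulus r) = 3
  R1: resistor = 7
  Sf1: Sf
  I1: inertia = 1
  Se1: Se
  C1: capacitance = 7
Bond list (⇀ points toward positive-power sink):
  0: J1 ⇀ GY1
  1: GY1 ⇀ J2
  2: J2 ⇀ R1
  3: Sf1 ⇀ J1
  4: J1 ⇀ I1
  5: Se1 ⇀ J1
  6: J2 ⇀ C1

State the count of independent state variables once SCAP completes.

#3 →Sf1  (source Sf1 imposes f)
#5 →J1  (Se1 fixes effort; stroke away)
#0 →GY1  (common-e at J1 fixed by 5)
#4 →I1  (J1 effort already set via bond 5)
#1 →GY1  (GY1: gyrator matches bond 0)
#6 →J2  (C1: C, integral causality)
#2 →R1  (0-jn J2 has e-setter on 6)

2  (C1, I1 all integral)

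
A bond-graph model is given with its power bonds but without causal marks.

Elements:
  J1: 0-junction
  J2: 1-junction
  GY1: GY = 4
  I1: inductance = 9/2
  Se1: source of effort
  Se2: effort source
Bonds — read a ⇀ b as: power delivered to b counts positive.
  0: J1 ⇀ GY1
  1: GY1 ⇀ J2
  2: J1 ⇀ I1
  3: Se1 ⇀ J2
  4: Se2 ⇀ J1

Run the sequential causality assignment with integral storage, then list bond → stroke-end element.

b0 →GY1
b1 →GY1
b2 →I1
b3 →J2
b4 →J1

#3 |J2  (source Se1 imposes e)
#4 |J1  (source Se2 imposes e)
#0 |GY1  (J1: bond 4 brought effort, rest push out)
#2 |I1  (0-jn J1 has e-setter on 4)
#1 |GY1  (J2: last free bond brings flow in)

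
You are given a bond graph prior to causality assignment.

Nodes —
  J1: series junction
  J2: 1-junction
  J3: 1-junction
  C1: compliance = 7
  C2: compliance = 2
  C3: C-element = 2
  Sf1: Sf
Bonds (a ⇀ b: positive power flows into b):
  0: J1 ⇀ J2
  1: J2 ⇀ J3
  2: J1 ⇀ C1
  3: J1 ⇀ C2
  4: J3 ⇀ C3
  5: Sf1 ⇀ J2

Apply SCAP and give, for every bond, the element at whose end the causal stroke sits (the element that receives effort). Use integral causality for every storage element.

b0 →J2
b1 →J2
b2 →J1
b3 →J1
b4 →J3
b5 →Sf1

β5 stroke→Sf1  (Sf1 (Sf) sets flow on bond)
β0 stroke→J2  (common-f at J2 fixed by 5)
β1 stroke→J2  (J2 flow already set via bond 5)
β4 stroke→J3  (common-f at J3 fixed by 1)
β2 stroke→J1  (J1: bond 0 brought flow, rest push out)
β3 stroke→J1  (common-f at J1 fixed by 0)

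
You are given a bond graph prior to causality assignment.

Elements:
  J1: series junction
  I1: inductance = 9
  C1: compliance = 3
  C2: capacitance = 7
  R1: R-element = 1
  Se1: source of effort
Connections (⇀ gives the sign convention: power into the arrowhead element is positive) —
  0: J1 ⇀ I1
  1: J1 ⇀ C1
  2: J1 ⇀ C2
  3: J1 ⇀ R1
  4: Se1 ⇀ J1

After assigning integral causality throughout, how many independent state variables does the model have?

3  (C1, C2, I1 all integral)

β4 stroke→J1  (Se1 fixes effort; stroke away)
β0 stroke→I1  (I1 outputs flow p/I1)
β1 stroke→J1  (J1: bond 0 brought flow, rest push out)
β2 stroke→J1  (J1: bond 0 brought flow, rest push out)
β3 stroke→J1  (J1 flow already set via bond 0)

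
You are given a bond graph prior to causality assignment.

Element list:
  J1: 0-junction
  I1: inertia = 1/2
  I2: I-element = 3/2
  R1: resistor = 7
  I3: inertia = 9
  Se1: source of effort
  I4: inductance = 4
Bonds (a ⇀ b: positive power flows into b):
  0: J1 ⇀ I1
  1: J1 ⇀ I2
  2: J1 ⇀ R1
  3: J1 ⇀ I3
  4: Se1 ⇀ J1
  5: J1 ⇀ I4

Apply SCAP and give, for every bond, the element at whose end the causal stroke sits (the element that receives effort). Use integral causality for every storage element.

β0 |I1
β1 |I2
β2 |R1
β3 |I3
β4 |J1
β5 |I4

#4 stroke at J1  (source Se1 imposes e)
#0 stroke at I1  (common-e at J1 fixed by 4)
#1 stroke at I2  (J1 effort already set via bond 4)
#2 stroke at R1  (J1: bond 4 brought effort, rest push out)
#3 stroke at I3  (J1 effort already set via bond 4)
#5 stroke at I4  (J1 effort already set via bond 4)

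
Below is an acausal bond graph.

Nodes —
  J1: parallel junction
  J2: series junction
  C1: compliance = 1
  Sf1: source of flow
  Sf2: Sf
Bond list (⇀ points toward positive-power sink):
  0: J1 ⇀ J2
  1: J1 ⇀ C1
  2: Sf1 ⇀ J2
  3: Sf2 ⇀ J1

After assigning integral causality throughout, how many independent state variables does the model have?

#2 stroke→Sf1  (Sf1: flow source, stroke at near end)
#3 stroke→Sf2  (Sf2 fixes flow; stroke at Sf2)
#0 stroke→J2  (common-f at J2 fixed by 2)
#1 stroke→J1  (J1 needs exactly one e-in)

1  (C1 all integral)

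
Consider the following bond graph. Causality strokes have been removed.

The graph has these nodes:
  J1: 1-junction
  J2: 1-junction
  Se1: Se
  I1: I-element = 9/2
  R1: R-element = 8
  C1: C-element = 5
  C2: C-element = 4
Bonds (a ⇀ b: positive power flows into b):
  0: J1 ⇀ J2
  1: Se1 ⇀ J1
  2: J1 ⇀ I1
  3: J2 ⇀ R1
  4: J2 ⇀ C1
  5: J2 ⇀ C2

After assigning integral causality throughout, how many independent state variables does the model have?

3  (C1, C2, I1 all integral)

bond 1 stroke→J1  (source Se1 imposes e)
bond 2 stroke→I1  (I1: I, integral causality)
bond 0 stroke→J1  (J1 flow already set via bond 2)
bond 3 stroke→J2  (common-f at J2 fixed by 0)
bond 4 stroke→J2  (1-jn J2 has f-setter on 0)
bond 5 stroke→J2  (1-jn J2 has f-setter on 0)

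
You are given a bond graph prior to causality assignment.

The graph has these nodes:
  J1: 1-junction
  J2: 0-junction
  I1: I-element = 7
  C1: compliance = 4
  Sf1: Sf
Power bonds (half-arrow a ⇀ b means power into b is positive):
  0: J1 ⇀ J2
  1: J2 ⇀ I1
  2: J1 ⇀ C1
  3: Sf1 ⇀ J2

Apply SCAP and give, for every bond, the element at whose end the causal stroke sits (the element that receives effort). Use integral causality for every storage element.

#3 stroke→Sf1  (Sf1 fixes flow; stroke at Sf1)
#1 stroke→I1  (I1 outputs flow p/I1)
#0 stroke→J2  (closing 0-jn rule on J2)
#2 stroke→J1  (J1: bond 0 brought flow, rest push out)

bond 0 stroke→J2
bond 1 stroke→I1
bond 2 stroke→J1
bond 3 stroke→Sf1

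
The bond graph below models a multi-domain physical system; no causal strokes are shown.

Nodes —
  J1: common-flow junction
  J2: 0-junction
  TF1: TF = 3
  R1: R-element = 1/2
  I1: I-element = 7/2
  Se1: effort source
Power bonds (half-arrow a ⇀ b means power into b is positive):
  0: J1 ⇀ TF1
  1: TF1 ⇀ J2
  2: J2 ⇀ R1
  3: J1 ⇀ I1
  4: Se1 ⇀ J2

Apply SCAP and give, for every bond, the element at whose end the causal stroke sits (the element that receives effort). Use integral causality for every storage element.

#4 stroke at J2  (Se1: effort source, stroke at far end)
#1 stroke at TF1  (0-jn J2 has e-setter on 4)
#2 stroke at R1  (0-jn J2 has e-setter on 4)
#0 stroke at J1  (TF TF1: opposite of bond 1)
#3 stroke at I1  (only one flow-in slot at J1)

#0 stroke→J1
#1 stroke→TF1
#2 stroke→R1
#3 stroke→I1
#4 stroke→J2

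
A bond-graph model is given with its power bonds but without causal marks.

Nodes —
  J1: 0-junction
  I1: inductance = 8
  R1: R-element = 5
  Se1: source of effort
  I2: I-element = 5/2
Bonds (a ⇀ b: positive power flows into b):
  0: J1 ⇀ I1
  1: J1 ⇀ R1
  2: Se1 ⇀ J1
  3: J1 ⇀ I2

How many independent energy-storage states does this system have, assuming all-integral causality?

2  (I1, I2 all integral)

bond 2 →J1  (Se1 (Se) sets effort on bond)
bond 0 →I1  (J1: bond 2 brought effort, rest push out)
bond 1 →R1  (0-jn J1 has e-setter on 2)
bond 3 →I2  (J1: bond 2 brought effort, rest push out)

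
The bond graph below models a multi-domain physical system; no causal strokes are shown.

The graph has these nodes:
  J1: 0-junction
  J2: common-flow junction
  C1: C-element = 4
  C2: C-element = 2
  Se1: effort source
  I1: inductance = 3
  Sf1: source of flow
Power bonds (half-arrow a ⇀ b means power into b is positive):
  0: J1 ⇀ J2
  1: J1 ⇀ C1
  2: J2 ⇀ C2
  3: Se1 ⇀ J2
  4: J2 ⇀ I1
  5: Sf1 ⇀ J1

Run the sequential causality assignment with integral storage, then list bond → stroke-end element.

b3 |J2  (Se1 (Se) sets effort on bond)
b5 |Sf1  (source Sf1 imposes f)
b1 |J1  (C1 integral (e out))
b0 |J2  (J1: bond 1 brought effort, rest push out)
b2 |J2  (C2 outputs effort q/C2)
b4 |I1  (J2 needs exactly one f-in)

b0 →J2
b1 →J1
b2 →J2
b3 →J2
b4 →I1
b5 →Sf1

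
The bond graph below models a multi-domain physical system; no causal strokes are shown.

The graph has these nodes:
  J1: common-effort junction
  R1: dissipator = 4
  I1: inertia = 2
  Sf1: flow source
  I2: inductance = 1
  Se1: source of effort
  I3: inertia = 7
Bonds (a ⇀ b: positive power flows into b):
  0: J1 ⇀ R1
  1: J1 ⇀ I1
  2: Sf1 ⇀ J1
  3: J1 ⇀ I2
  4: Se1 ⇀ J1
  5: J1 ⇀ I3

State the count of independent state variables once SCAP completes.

#2 stroke→Sf1  (Sf1: flow source, stroke at near end)
#4 stroke→J1  (Se1 fixes effort; stroke away)
#0 stroke→R1  (common-e at J1 fixed by 4)
#1 stroke→I1  (0-jn J1 has e-setter on 4)
#3 stroke→I2  (common-e at J1 fixed by 4)
#5 stroke→I3  (J1 effort already set via bond 4)

3  (I1, I2, I3 all integral)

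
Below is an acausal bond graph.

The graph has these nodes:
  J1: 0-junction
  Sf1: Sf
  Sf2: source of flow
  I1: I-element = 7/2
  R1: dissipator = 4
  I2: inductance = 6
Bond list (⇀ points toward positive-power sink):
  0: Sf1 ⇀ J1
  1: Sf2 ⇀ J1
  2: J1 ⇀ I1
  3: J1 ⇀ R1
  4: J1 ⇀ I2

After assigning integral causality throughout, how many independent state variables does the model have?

2  (I1, I2 all integral)

#0 →Sf1  (source Sf1 imposes f)
#1 →Sf2  (source Sf2 imposes f)
#2 →I1  (I1 outputs flow p/I1)
#4 →I2  (I2 integral (f out))
#3 →J1  (J1 needs exactly one e-in)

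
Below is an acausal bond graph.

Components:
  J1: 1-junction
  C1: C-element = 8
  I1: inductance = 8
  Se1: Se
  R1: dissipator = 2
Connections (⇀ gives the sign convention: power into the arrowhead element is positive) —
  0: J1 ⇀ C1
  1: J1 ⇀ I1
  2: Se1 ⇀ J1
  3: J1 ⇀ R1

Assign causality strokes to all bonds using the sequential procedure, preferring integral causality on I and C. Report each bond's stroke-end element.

bond 2 stroke at J1  (Se1 fixes effort; stroke away)
bond 0 stroke at J1  (prefer integral on C1)
bond 1 stroke at I1  (I1 outputs flow p/I1)
bond 3 stroke at J1  (J1: bond 1 brought flow, rest push out)

β0 |J1
β1 |I1
β2 |J1
β3 |J1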